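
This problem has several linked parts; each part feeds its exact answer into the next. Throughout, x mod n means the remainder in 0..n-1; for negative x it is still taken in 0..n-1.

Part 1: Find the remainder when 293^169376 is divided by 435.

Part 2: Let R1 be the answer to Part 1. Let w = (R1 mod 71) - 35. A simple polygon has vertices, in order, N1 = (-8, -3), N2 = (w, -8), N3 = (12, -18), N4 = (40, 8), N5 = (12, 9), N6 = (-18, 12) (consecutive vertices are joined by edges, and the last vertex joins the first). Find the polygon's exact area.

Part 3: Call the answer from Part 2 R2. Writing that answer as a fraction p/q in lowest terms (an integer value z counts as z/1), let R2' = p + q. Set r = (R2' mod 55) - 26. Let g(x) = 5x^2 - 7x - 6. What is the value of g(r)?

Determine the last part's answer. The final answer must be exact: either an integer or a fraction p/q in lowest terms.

Part 1: squarings mod 435: 293^1=293, 293^2=154, 293^4=226, 293^8=181, 293^16=136, 293^32=226, 293^64=181, 293^128=136, 293^256=226, 293^512=181, 293^1024=136, 293^2048=226, 293^4096=181, 293^8192=136, 293^16384=226, 293^32768=181, 293^65536=136, 293^131072=226; 293^169376 = 293^32 * 293^128 * 293^256 * 293^1024 * 293^4096 * 293^32768 * 293^131072 = 226 (mod 435); answer 226
Part 2: R1 = 226; w = -22; cross terms: (-8*-8 - -22*-3)=-2, (-22*-18 - 12*-8)=492, (12*8 - 40*-18)=816, (40*9 - 12*8)=264, (12*12 - -18*9)=306, (-18*-3 - -8*12)=150; twice the area = |2026| = 2026; area = 1013; answer 1013
Part 3: R2 = 1013; threaded value p + q = 1014; r = -2; 5*(-2)^2 - 7*(-2)^1 - 6 = (20) + (14) + (-6) = 28; answer 28

28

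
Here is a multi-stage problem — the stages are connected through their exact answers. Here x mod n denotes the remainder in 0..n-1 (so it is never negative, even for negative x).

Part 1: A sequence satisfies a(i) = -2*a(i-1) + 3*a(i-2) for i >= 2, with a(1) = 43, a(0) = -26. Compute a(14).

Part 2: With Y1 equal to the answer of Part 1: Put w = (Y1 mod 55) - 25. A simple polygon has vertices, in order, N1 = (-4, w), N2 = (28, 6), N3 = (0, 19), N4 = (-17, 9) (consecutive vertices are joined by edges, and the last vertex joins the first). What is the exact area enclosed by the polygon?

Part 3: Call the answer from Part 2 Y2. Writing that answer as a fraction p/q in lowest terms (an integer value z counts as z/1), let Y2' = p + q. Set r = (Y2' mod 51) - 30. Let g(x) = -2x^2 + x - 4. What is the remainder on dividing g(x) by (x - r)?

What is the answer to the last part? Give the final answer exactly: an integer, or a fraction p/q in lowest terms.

Part 1: a(2) = -2*(43) + 3*(-26) = -164; iterating: a(2)=-164, a(3)=457, a(4)=-1406, a(5)=4183, a(6)=-12584, a(7)=37717, a(8)=-113186, a(9)=339523, a(10)=-1018604, a(11)=3055777, a(12)=-9167366, a(13)=27502063, a(14)=-82506224; answer -82506224
Part 2: Y1 = -82506224; w = 21; cross terms: (-4*6 - 28*21)=-612, (28*19 - 0*6)=532, (0*9 - -17*19)=323, (-17*21 - -4*9)=-321; twice the area = |-78| = 78; area = 39; answer 39
Part 3: Y2 = 39; threaded value p + q = 40; r = 10; remainder = value at the root: -2*(10)^2 + 1*(10)^1 - 4 = (-200) + (10) + (-4) = -194; answer -194

-194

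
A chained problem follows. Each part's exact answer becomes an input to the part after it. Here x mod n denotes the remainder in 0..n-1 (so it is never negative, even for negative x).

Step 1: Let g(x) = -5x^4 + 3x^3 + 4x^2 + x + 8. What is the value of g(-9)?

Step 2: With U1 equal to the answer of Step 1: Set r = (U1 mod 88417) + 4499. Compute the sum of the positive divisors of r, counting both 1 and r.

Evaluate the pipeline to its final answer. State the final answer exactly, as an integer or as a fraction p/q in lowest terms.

Step 1: -5*(-9)^4 + 3*(-9)^3 + 4*(-9)^2 + 1*(-9)^1 + 8 = (-32805) + (-2187) + (324) + (-9) + (8) = -34669; answer -34669
Step 2: U1 = -34669; r = 58247; 58247 = 7 * 53 * 157; sigma = (1 + 7) * (1 + 53) * (1 + 157) = 8 * 54 * 158 = 68256; answer 68256

68256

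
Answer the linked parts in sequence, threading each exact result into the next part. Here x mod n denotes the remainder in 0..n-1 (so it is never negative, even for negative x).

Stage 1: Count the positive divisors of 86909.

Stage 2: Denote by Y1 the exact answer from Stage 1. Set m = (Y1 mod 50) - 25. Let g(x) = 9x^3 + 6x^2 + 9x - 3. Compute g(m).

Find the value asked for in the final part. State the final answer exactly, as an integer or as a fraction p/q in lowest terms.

-80895

Stage 1: 86909 = 233 * 373; number of divisors = (1+1) * (1+1) = 4; answer 4
Stage 2: Y1 = 4; m = -21; 9*(-21)^3 + 6*(-21)^2 + 9*(-21)^1 - 3 = (-83349) + (2646) + (-189) + (-3) = -80895; answer -80895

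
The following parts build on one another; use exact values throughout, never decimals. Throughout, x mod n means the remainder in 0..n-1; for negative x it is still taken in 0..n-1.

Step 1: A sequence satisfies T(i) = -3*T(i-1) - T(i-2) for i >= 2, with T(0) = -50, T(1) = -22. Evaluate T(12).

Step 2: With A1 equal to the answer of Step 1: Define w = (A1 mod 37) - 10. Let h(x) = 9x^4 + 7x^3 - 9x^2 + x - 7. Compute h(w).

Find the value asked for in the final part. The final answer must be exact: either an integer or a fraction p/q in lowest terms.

3619393

Step 1: T(2) = -3*(-22) - 1*(-50) = 116; iterating: T(2)=116, T(3)=-326, T(4)=862, T(5)=-2260, T(6)=5918, T(7)=-15494, T(8)=40564, T(9)=-106198, T(10)=278030, T(11)=-727892, T(12)=1905646; answer 1905646
Step 2: A1 = 1905646; w = 25; 9*(25)^4 + 7*(25)^3 - 9*(25)^2 + 1*(25)^1 - 7 = (3515625) + (109375) + (-5625) + (25) + (-7) = 3619393; answer 3619393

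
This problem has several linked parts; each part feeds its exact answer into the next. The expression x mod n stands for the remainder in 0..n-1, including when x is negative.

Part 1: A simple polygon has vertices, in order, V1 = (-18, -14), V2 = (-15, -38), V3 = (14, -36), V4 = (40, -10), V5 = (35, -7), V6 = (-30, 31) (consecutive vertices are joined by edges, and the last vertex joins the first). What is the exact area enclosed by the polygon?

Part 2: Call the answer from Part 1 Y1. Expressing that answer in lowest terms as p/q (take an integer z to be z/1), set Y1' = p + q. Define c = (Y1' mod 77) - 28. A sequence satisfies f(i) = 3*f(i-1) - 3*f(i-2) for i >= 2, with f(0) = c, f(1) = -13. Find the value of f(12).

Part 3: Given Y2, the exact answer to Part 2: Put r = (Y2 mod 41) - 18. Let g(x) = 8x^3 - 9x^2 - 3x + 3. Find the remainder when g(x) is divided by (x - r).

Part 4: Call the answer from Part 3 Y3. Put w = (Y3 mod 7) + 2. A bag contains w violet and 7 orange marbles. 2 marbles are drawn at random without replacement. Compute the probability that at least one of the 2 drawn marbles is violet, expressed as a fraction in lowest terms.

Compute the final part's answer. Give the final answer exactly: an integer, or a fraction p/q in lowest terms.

Part 1: cross terms: (-18*-38 - -15*-14)=474, (-15*-36 - 14*-38)=1072, (14*-10 - 40*-36)=1300, (40*-7 - 35*-10)=70, (35*31 - -30*-7)=875, (-30*-14 - -18*31)=978; twice the area = |4769| = 4769; area = 4769/2; answer 4769/2
Part 2: Y1 = 4769/2; threaded value p + q = 4771; c = 46; f(2) = 3*(-13) - 3*(46) = -177; iterating: f(2)=-177, f(3)=-492, f(4)=-945, f(5)=-1359, f(6)=-1242, f(7)=351, f(8)=4779, f(9)=13284, f(10)=25515, f(11)=36693, f(12)=33534; answer 33534
Part 3: Y2 = 33534; r = 19; remainder = value at the root: 8*(19)^3 - 9*(19)^2 - 3*(19)^1 + 3 = (54872) + (-3249) + (-57) + (3) = 51569; answer 51569
Part 4: Y3 = 51569; w = 2; total draws C(9,2) = 36; complement C(7,2) = 21; favorable 36 - 21 = 15; P = 5/12; answer 5/12

5/12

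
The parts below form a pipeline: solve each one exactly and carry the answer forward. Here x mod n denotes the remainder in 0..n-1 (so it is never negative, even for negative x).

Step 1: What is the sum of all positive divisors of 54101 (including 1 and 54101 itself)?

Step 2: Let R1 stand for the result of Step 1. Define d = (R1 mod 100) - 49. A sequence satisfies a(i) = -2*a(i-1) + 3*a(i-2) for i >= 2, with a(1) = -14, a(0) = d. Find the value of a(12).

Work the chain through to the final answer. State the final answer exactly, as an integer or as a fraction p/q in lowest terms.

Step 1: 54101 is prime, so its only divisors are 1 and 54101; sigma = 1 + 54101 = 54102; answer 54102
Step 2: R1 = 54102; d = -47; a(2) = -2*(-14) + 3*(-47) = -113; iterating: a(2)=-113, a(3)=184, a(4)=-707, a(5)=1966, a(6)=-6053, a(7)=18004, a(8)=-54167, a(9)=162346, a(10)=-487193, a(11)=1461424, a(12)=-4384427; answer -4384427

-4384427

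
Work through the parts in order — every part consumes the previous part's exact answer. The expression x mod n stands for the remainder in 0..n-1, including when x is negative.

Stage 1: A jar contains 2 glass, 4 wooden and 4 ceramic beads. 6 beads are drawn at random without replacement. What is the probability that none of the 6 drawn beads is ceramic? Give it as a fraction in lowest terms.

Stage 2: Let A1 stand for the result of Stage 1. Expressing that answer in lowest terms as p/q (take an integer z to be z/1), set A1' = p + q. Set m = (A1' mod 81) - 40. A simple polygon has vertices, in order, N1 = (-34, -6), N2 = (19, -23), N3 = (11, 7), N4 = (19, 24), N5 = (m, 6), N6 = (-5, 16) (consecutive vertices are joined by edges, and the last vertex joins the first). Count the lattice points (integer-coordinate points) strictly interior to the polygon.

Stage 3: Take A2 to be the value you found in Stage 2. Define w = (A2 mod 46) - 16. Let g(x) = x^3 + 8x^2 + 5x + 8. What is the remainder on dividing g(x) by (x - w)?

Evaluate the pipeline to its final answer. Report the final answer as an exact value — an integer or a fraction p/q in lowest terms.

Stage 1: total draws C(10,6) = 210; favorable C(6,6) = 1; P = 1/210; answer 1/210
Stage 2: A1 = 1/210; threaded value p + q = 211; m = 9; cross terms: (-34*-23 - 19*-6)=896, (19*7 - 11*-23)=386, (11*24 - 19*7)=131, (19*6 - 9*24)=-102, (9*16 - -5*6)=174, (-5*-6 - -34*16)=574; twice the area = |2059| = 2059; area = 2059/2; boundary points = 1 + 2 + 1 + 2 + 2 + 1 = 9; strictly interior points = area - boundary/2 + 1 = 1026; answer 1026
Stage 3: A2 = 1026; w = -2; remainder = value at the root: 1*(-2)^3 + 8*(-2)^2 + 5*(-2)^1 + 8 = (-8) + (32) + (-10) + (8) = 22; answer 22

22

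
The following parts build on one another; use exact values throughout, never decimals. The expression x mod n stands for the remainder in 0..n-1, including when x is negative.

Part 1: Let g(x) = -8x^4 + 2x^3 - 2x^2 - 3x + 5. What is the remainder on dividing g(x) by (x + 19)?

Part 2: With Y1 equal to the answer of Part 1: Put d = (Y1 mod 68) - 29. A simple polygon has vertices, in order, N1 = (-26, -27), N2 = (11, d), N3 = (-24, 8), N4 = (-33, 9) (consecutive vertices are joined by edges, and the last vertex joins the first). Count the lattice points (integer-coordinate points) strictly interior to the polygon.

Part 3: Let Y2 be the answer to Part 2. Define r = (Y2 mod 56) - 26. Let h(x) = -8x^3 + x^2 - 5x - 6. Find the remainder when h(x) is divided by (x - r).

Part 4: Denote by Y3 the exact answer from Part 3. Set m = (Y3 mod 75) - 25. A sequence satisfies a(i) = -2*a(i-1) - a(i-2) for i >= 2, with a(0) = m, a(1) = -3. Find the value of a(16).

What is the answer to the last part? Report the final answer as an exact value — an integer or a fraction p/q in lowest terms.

Part 1: remainder = value at the root: -8*(-19)^4 + 2*(-19)^3 - 2*(-19)^2 - 3*(-19)^1 + 5 = (-1042568) + (-13718) + (-722) + (57) + (5) = -1056946; answer -1056946
Part 2: Y1 = -1056946; d = 17; cross terms: (-26*17 - 11*-27)=-145, (11*8 - -24*17)=496, (-24*9 - -33*8)=48, (-33*-27 - -26*9)=1125; twice the area = |1524| = 1524; area = 762; boundary points = 1 + 1 + 1 + 1 = 4; strictly interior points = area - boundary/2 + 1 = 761; answer 761
Part 3: Y2 = 761; r = 7; remainder = value at the root: -8*(7)^3 + 1*(7)^2 - 5*(7)^1 - 6 = (-2744) + (49) + (-35) + (-6) = -2736; answer -2736
Part 4: Y3 = -2736; m = 14; a(2) = -2*(-3) - 1*(14) = -8; iterating: a(2)=-8, a(3)=19, a(4)=-30, a(5)=41, a(6)=-52, a(7)=63, a(8)=-74, a(9)=85, a(10)=-96, a(11)=107, a(12)=-118, a(13)=129, a(14)=-140, a(15)=151, a(16)=-162; answer -162

-162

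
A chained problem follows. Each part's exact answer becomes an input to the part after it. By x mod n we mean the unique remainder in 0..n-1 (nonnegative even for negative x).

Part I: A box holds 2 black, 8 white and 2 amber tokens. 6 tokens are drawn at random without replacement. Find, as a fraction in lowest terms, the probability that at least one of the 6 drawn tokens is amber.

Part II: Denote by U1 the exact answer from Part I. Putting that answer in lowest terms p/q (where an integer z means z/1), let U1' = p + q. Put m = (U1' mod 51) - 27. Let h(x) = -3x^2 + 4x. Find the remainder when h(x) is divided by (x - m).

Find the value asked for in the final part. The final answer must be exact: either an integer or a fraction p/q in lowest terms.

-384

Part I: total draws C(12,6) = 924; complement C(10,6) = 210; favorable 924 - 210 = 714; P = 17/22; answer 17/22
Part II: U1 = 17/22; threaded value p + q = 39; m = 12; remainder = value at the root: -3*(12)^2 + 4*(12)^1 = (-432) + (48) = -384; answer -384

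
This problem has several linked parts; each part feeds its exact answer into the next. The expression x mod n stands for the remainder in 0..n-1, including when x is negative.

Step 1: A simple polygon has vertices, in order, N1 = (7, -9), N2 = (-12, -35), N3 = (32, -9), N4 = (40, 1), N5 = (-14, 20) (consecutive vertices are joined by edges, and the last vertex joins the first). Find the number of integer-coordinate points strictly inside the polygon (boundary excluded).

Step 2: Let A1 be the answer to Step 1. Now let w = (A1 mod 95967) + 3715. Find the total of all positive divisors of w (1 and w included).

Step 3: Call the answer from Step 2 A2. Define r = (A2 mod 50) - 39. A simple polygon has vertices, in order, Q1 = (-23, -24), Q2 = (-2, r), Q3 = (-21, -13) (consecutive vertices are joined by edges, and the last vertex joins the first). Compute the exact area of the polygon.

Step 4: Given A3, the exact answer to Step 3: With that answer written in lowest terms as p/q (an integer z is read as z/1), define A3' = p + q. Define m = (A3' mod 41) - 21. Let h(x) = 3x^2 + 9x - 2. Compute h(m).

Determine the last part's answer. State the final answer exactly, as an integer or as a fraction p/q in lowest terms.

208

Step 1: cross terms: (7*-35 - -12*-9)=-353, (-12*-9 - 32*-35)=1228, (32*1 - 40*-9)=392, (40*20 - -14*1)=814, (-14*-9 - 7*20)=-14; twice the area = |2067| = 2067; area = 2067/2; boundary points = 1 + 2 + 2 + 1 + 1 = 7; strictly interior points = area - boundary/2 + 1 = 1031; answer 1031
Step 2: A1 = 1031; w = 4746; 4746 = 2 * 3 * 7 * 113; sigma = (1 + 2) * (1 + 3) * (1 + 7) * (1 + 113) = 3 * 4 * 8 * 114 = 10944; answer 10944
Step 3: A2 = 10944; r = 5; cross terms: (-23*5 - -2*-24)=-163, (-2*-13 - -21*5)=131, (-21*-24 - -23*-13)=205; twice the area = |173| = 173; area = 173/2; answer 173/2
Step 4: A3 = 173/2; threaded value p + q = 175; m = -10; 3*(-10)^2 + 9*(-10)^1 - 2 = (300) + (-90) + (-2) = 208; answer 208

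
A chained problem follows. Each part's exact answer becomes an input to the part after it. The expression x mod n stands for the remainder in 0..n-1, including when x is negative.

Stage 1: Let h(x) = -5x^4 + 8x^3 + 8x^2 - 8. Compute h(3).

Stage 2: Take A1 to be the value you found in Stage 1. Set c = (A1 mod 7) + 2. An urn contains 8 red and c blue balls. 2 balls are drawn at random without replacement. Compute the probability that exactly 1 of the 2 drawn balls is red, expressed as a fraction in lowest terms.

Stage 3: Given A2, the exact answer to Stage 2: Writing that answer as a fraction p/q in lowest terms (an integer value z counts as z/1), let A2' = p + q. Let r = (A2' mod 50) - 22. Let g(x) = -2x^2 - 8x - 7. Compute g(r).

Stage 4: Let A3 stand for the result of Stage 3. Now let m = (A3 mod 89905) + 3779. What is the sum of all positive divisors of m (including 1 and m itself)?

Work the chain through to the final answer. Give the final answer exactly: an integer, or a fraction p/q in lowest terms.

Stage 1: -5*(3)^4 + 8*(3)^3 + 8*(3)^2 - 8 = (-405) + (216) + (72) + (-8) = -125; answer -125
Stage 2: A1 = -125; c = 3; total draws C(11,2) = 55; favorable C(8,1)*C(3,1) = 24; P = 24/55; answer 24/55
Stage 3: A2 = 24/55; threaded value p + q = 79; r = 7; -2*(7)^2 - 8*(7)^1 - 7 = (-98) + (-56) + (-7) = -161; answer -161
Stage 4: A3 = -161; m = 93523; 93523 is prime, so its only divisors are 1 and 93523; sigma = 1 + 93523 = 93524; answer 93524

93524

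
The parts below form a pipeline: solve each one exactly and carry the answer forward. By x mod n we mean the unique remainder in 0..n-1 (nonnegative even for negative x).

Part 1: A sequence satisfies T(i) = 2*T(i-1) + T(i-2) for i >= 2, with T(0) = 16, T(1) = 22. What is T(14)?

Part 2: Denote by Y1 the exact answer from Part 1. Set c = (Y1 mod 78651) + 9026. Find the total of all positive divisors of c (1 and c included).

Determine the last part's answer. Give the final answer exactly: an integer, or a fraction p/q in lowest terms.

41160

Part 1: T(2) = 2*(22) + 1*(16) = 60; iterating: T(2)=60, T(3)=142, T(4)=344, T(5)=830, T(6)=2004, T(7)=4838, T(8)=11680, T(9)=28198, T(10)=68076, T(11)=164350, T(12)=396776, T(13)=957902, T(14)=2312580; answer 2312580
Part 2: Y1 = 2312580; c = 40727; 40727 = 139 * 293; sigma = (1 + 139) * (1 + 293) = 140 * 294 = 41160; answer 41160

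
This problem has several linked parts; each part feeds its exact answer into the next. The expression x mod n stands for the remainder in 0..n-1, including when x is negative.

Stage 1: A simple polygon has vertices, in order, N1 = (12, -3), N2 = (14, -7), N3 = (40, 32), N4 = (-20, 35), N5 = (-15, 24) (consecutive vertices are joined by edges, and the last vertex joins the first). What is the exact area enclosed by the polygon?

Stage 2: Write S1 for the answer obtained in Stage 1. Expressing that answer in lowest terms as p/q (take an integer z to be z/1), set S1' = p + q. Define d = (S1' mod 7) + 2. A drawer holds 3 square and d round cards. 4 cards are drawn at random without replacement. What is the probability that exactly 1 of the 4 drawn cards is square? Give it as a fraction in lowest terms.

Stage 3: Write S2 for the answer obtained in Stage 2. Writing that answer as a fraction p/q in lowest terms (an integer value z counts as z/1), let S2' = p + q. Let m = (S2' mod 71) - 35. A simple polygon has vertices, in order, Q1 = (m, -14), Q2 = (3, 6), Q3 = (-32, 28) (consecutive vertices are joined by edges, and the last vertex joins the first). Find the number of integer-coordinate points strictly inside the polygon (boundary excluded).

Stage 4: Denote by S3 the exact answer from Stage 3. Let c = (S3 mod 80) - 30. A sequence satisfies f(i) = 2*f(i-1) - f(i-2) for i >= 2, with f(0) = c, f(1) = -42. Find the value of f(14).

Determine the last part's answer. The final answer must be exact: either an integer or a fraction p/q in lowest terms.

Stage 1: cross terms: (12*-7 - 14*-3)=-42, (14*32 - 40*-7)=728, (40*35 - -20*32)=2040, (-20*24 - -15*35)=45, (-15*-3 - 12*24)=-243; twice the area = |2528| = 2528; area = 1264; answer 1264
Stage 2: S1 = 1264; threaded value p + q = 1265; d = 7; total draws C(10,4) = 210; favorable C(3,1)*C(7,3) = 105; P = 1/2; answer 1/2
Stage 3: S2 = 1/2; threaded value p + q = 3; m = -32; cross terms: (-32*6 - 3*-14)=-150, (3*28 - -32*6)=276, (-32*-14 - -32*28)=1344; twice the area = |1470| = 1470; area = 735; boundary points = 5 + 1 + 42 = 48; strictly interior points = area - boundary/2 + 1 = 712; answer 712
Stage 4: S3 = 712; c = 42; f(2) = 2*(-42) - 1*(42) = -126; iterating: f(2)=-126, f(3)=-210, f(4)=-294, f(5)=-378, f(6)=-462, f(7)=-546, f(8)=-630, f(9)=-714, f(10)=-798, f(11)=-882, f(12)=-966, f(13)=-1050, f(14)=-1134; answer -1134

-1134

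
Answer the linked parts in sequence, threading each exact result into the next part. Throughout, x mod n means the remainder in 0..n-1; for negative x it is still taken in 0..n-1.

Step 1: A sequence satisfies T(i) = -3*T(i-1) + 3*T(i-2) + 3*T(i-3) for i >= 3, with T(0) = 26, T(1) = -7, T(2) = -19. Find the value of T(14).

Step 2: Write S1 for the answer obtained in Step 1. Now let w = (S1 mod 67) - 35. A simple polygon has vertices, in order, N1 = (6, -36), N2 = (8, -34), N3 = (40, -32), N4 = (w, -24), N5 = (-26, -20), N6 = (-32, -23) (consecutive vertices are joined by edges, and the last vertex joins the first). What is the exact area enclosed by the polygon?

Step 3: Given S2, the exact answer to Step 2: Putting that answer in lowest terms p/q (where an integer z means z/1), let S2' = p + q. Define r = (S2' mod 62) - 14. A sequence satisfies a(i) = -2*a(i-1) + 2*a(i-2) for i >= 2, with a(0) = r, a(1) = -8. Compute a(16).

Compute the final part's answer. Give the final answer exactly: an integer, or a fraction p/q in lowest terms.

Step 1: T(3) = -3*(-19) + 3*(-7) + 3*(26) = 114; iterating: T(3)=114, T(4)=-420, T(5)=1545, T(6)=-5553, T(7)=20034, T(8)=-72126, T(9)=259821, T(10)=-935739, T(11)=3370302, T(12)=-12138660, T(13)=43719669, T(14)=-157464081; answer -157464081
Step 2: S1 = -157464081; w = 21; cross terms: (6*-34 - 8*-36)=84, (8*-32 - 40*-34)=1104, (40*-24 - 21*-32)=-288, (21*-20 - -26*-24)=-1044, (-26*-23 - -32*-20)=-42, (-32*-36 - 6*-23)=1290; twice the area = |1104| = 1104; area = 552; answer 552
Step 3: S2 = 552; threaded value p + q = 553; r = 43; a(2) = -2*(-8) + 2*(43) = 102; iterating: a(2)=102, a(3)=-220, a(4)=644, a(5)=-1728, a(6)=4744, a(7)=-12944, a(8)=35376, a(9)=-96640, a(10)=264032, a(11)=-721344, a(12)=1970752, a(13)=-5384192, a(14)=14709888, a(15)=-40188160, a(16)=109796096; answer 109796096

109796096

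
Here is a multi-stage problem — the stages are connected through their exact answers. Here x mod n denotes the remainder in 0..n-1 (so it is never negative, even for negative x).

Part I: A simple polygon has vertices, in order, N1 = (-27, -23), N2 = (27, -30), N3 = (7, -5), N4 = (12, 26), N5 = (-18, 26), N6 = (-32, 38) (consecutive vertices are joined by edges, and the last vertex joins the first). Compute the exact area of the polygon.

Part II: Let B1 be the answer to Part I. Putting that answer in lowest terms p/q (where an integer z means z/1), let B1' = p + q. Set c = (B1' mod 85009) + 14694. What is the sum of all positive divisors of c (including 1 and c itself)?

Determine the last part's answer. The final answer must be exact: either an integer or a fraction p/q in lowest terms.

33840

Part I: cross terms: (-27*-30 - 27*-23)=1431, (27*-5 - 7*-30)=75, (7*26 - 12*-5)=242, (12*26 - -18*26)=780, (-18*38 - -32*26)=148, (-32*-23 - -27*38)=1762; twice the area = |4438| = 4438; area = 2219; answer 2219
Part II: B1 = 2219; threaded value p + q = 2220; c = 16914; 16914 = 2 * 3 * 2819; sigma = (1 + 2) * (1 + 3) * (1 + 2819) = 3 * 4 * 2820 = 33840; answer 33840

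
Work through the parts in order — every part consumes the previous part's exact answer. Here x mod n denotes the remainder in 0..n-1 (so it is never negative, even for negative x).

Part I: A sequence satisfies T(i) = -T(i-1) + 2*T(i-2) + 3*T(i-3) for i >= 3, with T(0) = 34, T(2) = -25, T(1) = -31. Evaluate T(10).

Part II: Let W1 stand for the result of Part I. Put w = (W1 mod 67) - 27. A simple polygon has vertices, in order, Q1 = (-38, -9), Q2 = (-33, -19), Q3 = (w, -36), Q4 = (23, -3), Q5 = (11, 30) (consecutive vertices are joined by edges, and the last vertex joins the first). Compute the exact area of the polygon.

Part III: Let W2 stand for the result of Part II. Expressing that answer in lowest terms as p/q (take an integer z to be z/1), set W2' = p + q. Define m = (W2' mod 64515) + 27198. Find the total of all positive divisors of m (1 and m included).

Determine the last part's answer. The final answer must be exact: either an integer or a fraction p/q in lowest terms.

Part I: T(3) = -1*(-25) + 2*(-31) + 3*(34) = 65; iterating: T(3)=65, T(4)=-208, T(5)=263, T(6)=-484, T(7)=386, T(8)=-565, T(9)=-115, T(10)=143; answer 143
Part II: W1 = 143; w = -18; cross terms: (-38*-19 - -33*-9)=425, (-33*-36 - -18*-19)=846, (-18*-3 - 23*-36)=882, (23*30 - 11*-3)=723, (11*-9 - -38*30)=1041; twice the area = |3917| = 3917; area = 3917/2; answer 3917/2
Part III: W2 = 3917/2; threaded value p + q = 3919; m = 31117; 31117 = 29^2 * 37; sigma = (1 + 29 + 841) * (1 + 37) = 871 * 38 = 33098; answer 33098

33098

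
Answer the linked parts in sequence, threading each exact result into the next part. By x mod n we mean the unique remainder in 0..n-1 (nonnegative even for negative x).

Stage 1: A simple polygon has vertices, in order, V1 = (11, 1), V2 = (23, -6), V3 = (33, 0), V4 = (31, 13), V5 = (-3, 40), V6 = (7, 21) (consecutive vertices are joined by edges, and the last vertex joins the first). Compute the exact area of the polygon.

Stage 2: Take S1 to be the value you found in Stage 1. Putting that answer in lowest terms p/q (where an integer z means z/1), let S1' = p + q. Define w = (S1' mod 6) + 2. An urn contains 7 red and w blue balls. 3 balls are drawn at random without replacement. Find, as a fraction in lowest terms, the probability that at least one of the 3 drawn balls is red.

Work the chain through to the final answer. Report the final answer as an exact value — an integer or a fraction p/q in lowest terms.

161/165

Stage 1: cross terms: (11*-6 - 23*1)=-89, (23*0 - 33*-6)=198, (33*13 - 31*0)=429, (31*40 - -3*13)=1279, (-3*21 - 7*40)=-343, (7*1 - 11*21)=-224; twice the area = |1250| = 1250; area = 625; answer 625
Stage 2: S1 = 625; threaded value p + q = 626; w = 4; total draws C(11,3) = 165; complement C(4,3) = 4; favorable 165 - 4 = 161; P = 161/165; answer 161/165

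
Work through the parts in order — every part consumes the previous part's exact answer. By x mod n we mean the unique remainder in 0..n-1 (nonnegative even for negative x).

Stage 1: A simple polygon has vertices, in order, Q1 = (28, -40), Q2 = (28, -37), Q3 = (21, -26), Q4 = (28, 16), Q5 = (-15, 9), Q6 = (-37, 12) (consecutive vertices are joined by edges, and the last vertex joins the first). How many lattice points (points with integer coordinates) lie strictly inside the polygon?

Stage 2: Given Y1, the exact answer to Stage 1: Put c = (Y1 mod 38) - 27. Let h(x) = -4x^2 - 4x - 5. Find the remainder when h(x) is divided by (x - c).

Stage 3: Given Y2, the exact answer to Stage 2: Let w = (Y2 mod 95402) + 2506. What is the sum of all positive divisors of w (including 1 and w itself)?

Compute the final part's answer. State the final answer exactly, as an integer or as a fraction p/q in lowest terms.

Stage 1: cross terms: (28*-37 - 28*-40)=84, (28*-26 - 21*-37)=49, (21*16 - 28*-26)=1064, (28*9 - -15*16)=492, (-15*12 - -37*9)=153, (-37*-40 - 28*12)=1144; twice the area = |2986| = 2986; area = 1493; boundary points = 3 + 1 + 7 + 1 + 1 + 13 = 26; strictly interior points = area - boundary/2 + 1 = 1481; answer 1481
Stage 2: Y1 = 1481; c = 10; remainder = value at the root: -4*(10)^2 - 4*(10)^1 - 5 = (-400) + (-40) + (-5) = -445; answer -445
Stage 3: Y2 = -445; w = 97463; 97463 is prime, so its only divisors are 1 and 97463; sigma = 1 + 97463 = 97464; answer 97464

97464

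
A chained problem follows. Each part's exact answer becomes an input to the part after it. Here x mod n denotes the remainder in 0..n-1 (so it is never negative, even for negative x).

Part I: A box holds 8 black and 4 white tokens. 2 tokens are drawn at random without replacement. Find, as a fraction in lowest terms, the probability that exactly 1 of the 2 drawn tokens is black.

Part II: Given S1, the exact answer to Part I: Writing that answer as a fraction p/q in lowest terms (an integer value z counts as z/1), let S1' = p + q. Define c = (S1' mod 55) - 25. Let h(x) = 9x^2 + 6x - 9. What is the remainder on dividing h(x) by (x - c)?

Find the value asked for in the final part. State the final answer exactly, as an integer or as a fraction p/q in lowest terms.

5319

Part I: total draws C(12,2) = 66; favorable C(8,1)*C(4,1) = 32; P = 16/33; answer 16/33
Part II: S1 = 16/33; threaded value p + q = 49; c = 24; remainder = value at the root: 9*(24)^2 + 6*(24)^1 - 9 = (5184) + (144) + (-9) = 5319; answer 5319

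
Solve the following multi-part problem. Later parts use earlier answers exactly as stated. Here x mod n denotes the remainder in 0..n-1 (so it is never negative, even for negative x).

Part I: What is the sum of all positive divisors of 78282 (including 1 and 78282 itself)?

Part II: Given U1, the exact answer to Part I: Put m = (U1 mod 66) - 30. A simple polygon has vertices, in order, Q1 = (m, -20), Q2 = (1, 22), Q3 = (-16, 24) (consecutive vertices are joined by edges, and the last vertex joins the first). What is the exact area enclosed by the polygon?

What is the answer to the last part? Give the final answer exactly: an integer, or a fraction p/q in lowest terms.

Part I: 78282 = 2 * 3^2 * 4349; sigma = (1 + 2) * (1 + 3 + 9) * (1 + 4349) = 3 * 13 * 4350 = 169650; answer 169650
Part II: U1 = 169650; m = 0; cross terms: (0*22 - 1*-20)=20, (1*24 - -16*22)=376, (-16*-20 - 0*24)=320; twice the area = |716| = 716; area = 358; answer 358

358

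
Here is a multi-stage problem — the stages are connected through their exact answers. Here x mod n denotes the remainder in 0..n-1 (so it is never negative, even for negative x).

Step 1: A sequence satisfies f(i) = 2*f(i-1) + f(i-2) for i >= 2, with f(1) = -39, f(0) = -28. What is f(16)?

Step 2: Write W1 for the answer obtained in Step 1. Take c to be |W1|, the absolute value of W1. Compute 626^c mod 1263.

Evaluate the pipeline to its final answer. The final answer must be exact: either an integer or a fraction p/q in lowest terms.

454

Step 1: f(2) = 2*(-39) + 1*(-28) = -106; iterating: f(2)=-106, f(3)=-251, f(4)=-608, f(5)=-1467, f(6)=-3542, f(7)=-8551, f(8)=-20644, f(9)=-49839, f(10)=-120322, f(11)=-290483, f(12)=-701288, f(13)=-1693059, f(14)=-4087406, f(15)=-9867871, f(16)=-23823148; answer -23823148
Step 2: W1 = -23823148; c = 23823148; squarings mod 1263: 626^1=626, 626^2=346, 626^4=994, 626^8=370, 626^16=496, 626^32=994, 626^64=370, 626^128=496, 626^256=994, 626^512=370, 626^1024=496, 626^2048=994, 626^4096=370, 626^8192=496, 626^16384=994, 626^32768=370, 626^65536=496, 626^131072=994, 626^262144=370, 626^524288=496, 626^1048576=994, 626^2097152=370, 626^4194304=496, 626^8388608=994, 626^16777216=370; 626^23823148 = 626^4 * 626^8 * 626^32 * 626^256 * 626^512 * 626^32768 * 626^65536 * 626^131072 * 626^524288 * 626^2097152 * 626^4194304 * 626^16777216 = 454 (mod 1263); answer 454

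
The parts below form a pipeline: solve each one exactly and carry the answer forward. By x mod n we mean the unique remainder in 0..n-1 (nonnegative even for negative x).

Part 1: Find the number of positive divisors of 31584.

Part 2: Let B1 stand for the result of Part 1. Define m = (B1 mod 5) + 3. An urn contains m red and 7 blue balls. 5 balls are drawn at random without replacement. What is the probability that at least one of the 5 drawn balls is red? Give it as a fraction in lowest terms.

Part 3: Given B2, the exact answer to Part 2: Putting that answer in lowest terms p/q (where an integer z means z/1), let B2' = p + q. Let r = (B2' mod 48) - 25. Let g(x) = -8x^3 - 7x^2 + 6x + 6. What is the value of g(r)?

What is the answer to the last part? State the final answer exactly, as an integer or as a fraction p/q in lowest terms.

-8634

Part 1: 31584 = 2^5 * 3 * 7 * 47; number of divisors = (5+1) * (1+1) * (1+1) * (1+1) = 48; answer 48
Part 2: B1 = 48; m = 6; total draws C(13,5) = 1287; complement C(7,5) = 21; favorable 1287 - 21 = 1266; P = 422/429; answer 422/429
Part 3: B2 = 422/429; threaded value p + q = 851; r = 10; -8*(10)^3 - 7*(10)^2 + 6*(10)^1 + 6 = (-8000) + (-700) + (60) + (6) = -8634; answer -8634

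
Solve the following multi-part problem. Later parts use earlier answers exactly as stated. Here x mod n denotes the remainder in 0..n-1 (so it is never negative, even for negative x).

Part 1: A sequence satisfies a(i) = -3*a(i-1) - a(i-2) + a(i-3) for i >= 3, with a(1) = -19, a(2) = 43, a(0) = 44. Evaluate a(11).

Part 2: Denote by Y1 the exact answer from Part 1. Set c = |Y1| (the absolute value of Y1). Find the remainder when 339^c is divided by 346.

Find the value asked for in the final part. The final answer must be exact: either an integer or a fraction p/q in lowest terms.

Part 1: a(3) = -3*(43) - 1*(-19) + 1*(44) = -66; iterating: a(3)=-66, a(4)=136, a(5)=-299, a(6)=695, a(7)=-1650, a(8)=3956, a(9)=-9523, a(10)=22963, a(11)=-55410; answer -55410
Part 2: Y1 = -55410; c = 55410; squarings mod 346: 339^1=339, 339^2=49, 339^4=325, 339^8=95, 339^16=29, 339^32=149, 339^64=57, 339^128=135, 339^256=233, 339^512=313, 339^1024=51, 339^2048=179, 339^4096=209, 339^8192=85, 339^16384=305, 339^32768=297; 339^55410 = 339^2 * 339^16 * 339^32 * 339^64 * 339^2048 * 339^4096 * 339^16384 * 339^32768 = 55 (mod 346); answer 55

55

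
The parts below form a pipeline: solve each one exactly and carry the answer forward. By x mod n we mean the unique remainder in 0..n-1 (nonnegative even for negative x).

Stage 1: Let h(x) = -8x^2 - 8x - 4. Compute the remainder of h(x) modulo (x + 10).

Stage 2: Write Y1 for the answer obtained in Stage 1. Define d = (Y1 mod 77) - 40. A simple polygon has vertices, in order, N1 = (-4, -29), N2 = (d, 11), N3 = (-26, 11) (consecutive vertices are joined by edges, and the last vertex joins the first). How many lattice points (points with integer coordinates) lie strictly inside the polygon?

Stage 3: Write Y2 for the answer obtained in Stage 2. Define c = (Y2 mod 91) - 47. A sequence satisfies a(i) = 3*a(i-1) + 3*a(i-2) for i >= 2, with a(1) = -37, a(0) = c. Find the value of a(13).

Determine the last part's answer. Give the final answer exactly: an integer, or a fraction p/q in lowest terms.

Stage 1: remainder = value at the root: -8*(-10)^2 - 8*(-10)^1 - 4 = (-800) + (80) + (-4) = -724; answer -724
Stage 2: Y1 = -724; d = 6; cross terms: (-4*11 - 6*-29)=130, (6*11 - -26*11)=352, (-26*-29 - -4*11)=798; twice the area = |1280| = 1280; area = 640; boundary points = 10 + 32 + 2 = 44; strictly interior points = area - boundary/2 + 1 = 619; answer 619
Stage 3: Y2 = 619; c = 26; a(2) = 3*(-37) + 3*(26) = -33; iterating: a(2)=-33, a(3)=-210, a(4)=-729, a(5)=-2817, a(6)=-10638, a(7)=-40365, a(8)=-153009, a(9)=-580122, a(10)=-2199393, a(11)=-8338545, a(12)=-31613814, a(13)=-119857077; answer -119857077

-119857077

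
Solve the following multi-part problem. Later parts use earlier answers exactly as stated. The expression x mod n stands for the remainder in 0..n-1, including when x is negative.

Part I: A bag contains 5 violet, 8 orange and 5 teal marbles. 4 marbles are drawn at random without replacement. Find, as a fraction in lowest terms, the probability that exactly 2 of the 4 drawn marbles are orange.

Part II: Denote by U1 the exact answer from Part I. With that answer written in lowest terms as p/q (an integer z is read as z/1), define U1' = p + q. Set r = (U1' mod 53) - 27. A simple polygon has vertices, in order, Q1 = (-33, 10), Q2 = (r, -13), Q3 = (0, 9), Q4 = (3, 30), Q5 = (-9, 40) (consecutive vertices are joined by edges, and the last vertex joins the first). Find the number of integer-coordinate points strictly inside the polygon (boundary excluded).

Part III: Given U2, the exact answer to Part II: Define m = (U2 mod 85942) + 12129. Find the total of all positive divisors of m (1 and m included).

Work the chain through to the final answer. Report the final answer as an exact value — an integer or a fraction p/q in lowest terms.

Part I: total draws C(18,4) = 3060; favorable C(8,2)*C(10,2) = 1260; P = 7/17; answer 7/17
Part II: U1 = 7/17; threaded value p + q = 24; r = -3; cross terms: (-33*-13 - -3*10)=459, (-3*9 - 0*-13)=-27, (0*30 - 3*9)=-27, (3*40 - -9*30)=390, (-9*10 - -33*40)=1230; twice the area = |2025| = 2025; area = 2025/2; boundary points = 1 + 1 + 3 + 2 + 6 = 13; strictly interior points = area - boundary/2 + 1 = 1007; answer 1007
Part III: U2 = 1007; m = 13136; 13136 = 2^4 * 821; sigma = (1 + 2 + 4 + 8 + 16) * (1 + 821) = 31 * 822 = 25482; answer 25482

25482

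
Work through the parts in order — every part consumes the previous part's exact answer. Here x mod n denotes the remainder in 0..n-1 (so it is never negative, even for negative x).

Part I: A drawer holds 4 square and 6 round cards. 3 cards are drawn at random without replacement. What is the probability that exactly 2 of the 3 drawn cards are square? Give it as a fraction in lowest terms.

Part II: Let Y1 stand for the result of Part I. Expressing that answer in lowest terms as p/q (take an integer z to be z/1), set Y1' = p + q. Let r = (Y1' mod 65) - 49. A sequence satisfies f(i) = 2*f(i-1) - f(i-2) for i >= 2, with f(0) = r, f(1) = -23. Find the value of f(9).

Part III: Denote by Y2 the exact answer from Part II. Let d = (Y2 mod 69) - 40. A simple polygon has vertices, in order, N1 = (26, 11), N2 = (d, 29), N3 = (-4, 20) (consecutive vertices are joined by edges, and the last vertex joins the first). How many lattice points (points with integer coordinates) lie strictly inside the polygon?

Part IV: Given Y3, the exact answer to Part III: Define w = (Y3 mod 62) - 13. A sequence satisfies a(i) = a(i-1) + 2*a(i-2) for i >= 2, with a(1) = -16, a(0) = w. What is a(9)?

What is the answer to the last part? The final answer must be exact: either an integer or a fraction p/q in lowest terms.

-2226

Part I: total draws C(10,3) = 120; favorable C(4,2)*C(6,1) = 36; P = 3/10; answer 3/10
Part II: Y1 = 3/10; threaded value p + q = 13; r = -36; f(2) = 2*(-23) - 1*(-36) = -10; iterating: f(2)=-10, f(3)=3, f(4)=16, f(5)=29, f(6)=42, f(7)=55, f(8)=68, f(9)=81; answer 81
Part III: Y2 = 81; d = -28; cross terms: (26*29 - -28*11)=1062, (-28*20 - -4*29)=-444, (-4*11 - 26*20)=-564; twice the area = |54| = 54; area = 27; boundary points = 18 + 3 + 3 = 24; strictly interior points = area - boundary/2 + 1 = 16; answer 16
Part IV: Y3 = 16; w = 3; a(2) = 1*(-16) + 2*(3) = -10; iterating: a(2)=-10, a(3)=-42, a(4)=-62, a(5)=-146, a(6)=-270, a(7)=-562, a(8)=-1102, a(9)=-2226; answer -2226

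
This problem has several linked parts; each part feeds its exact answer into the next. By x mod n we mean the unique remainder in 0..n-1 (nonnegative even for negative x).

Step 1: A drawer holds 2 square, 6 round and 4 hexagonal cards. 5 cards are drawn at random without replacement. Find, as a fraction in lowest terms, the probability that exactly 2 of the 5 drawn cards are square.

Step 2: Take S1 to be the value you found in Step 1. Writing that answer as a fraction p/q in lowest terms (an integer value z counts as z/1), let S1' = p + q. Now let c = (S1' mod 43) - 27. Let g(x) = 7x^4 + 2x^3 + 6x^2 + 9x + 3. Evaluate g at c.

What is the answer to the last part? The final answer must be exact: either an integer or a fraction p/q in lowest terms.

Step 1: total draws C(12,5) = 792; favorable C(2,2)*C(10,3) = 120; P = 5/33; answer 5/33
Step 2: S1 = 5/33; threaded value p + q = 38; c = 11; 7*(11)^4 + 2*(11)^3 + 6*(11)^2 + 9*(11)^1 + 3 = (102487) + (2662) + (726) + (99) + (3) = 105977; answer 105977

105977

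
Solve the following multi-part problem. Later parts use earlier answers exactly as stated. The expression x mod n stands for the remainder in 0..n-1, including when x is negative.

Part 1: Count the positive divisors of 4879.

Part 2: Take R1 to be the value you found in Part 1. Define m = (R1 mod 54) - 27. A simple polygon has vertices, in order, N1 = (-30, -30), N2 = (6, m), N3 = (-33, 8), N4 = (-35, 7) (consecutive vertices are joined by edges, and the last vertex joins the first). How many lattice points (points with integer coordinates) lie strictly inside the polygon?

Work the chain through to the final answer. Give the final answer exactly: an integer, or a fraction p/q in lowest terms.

738

Part 1: 4879 = 7 * 17 * 41; number of divisors = (1+1) * (1+1) * (1+1) = 8; answer 8
Part 2: R1 = 8; m = -19; cross terms: (-30*-19 - 6*-30)=750, (6*8 - -33*-19)=-579, (-33*7 - -35*8)=49, (-35*-30 - -30*7)=1260; twice the area = |1480| = 1480; area = 740; boundary points = 1 + 3 + 1 + 1 = 6; strictly interior points = area - boundary/2 + 1 = 738; answer 738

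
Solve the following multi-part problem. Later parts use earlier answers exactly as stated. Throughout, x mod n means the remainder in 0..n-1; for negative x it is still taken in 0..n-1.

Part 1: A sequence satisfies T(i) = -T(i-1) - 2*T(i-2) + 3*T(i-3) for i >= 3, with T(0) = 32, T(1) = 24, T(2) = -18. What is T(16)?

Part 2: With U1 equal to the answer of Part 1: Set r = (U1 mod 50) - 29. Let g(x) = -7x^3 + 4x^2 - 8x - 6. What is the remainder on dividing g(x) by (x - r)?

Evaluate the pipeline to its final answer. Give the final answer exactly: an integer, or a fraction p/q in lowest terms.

140907

Part 1: T(3) = -1*(-18) - 2*(24) + 3*(32) = 66; iterating: T(3)=66, T(4)=42, T(5)=-228, T(6)=342, T(7)=240, T(8)=-1608, T(9)=2154, T(10)=1782, T(11)=-10914, T(12)=13812, T(13)=13362, T(14)=-73728, T(15)=88440, T(16)=99102; answer 99102
Part 2: U1 = 99102; r = -27; remainder = value at the root: -7*(-27)^3 + 4*(-27)^2 - 8*(-27)^1 - 6 = (137781) + (2916) + (216) + (-6) = 140907; answer 140907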